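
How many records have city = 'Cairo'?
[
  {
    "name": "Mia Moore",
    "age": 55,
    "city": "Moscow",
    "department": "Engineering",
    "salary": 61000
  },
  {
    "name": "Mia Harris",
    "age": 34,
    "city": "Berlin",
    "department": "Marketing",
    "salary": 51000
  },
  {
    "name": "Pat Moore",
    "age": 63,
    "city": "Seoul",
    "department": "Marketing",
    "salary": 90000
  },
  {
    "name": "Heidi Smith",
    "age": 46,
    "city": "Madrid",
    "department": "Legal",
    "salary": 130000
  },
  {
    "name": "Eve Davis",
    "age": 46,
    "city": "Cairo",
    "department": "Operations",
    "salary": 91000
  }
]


Data: 5 records
Condition: city = 'Cairo'

Checking each record:
  Mia Moore: Moscow
  Mia Harris: Berlin
  Pat Moore: Seoul
  Heidi Smith: Madrid
  Eve Davis: Cairo MATCH

Count: 1

1


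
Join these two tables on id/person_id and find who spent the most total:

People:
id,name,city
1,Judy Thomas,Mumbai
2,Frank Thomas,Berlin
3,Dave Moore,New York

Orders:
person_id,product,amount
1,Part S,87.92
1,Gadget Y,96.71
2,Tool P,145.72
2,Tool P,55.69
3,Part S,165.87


Join on: people.id = orders.person_id

Joined rows:
  Judy Thomas (Mumbai) bought Part S for $87.92
  Judy Thomas (Mumbai) bought Gadget Y for $96.71
  Frank Thomas (Berlin) bought Tool P for $145.72
  Frank Thomas (Berlin) bought Tool P for $55.69
  Dave Moore (New York) bought Part S for $165.87

Total per person:
  Frank Thomas: $201.41
  Judy Thomas: $184.63
  Dave Moore: $165.87

Top spender: Frank Thomas ($201.41)

Frank Thomas ($201.41)


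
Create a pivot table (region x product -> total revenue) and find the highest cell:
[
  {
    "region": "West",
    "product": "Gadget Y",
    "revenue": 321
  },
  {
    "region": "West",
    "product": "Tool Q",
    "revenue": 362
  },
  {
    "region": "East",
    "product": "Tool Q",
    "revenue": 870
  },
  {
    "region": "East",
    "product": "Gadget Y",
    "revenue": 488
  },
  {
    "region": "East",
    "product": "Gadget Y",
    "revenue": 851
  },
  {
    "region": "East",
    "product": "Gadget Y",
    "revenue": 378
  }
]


Pivot: region (rows) x product (columns) -> total revenue

     Gadget Y      Tool Q      
East          1717           870  
West           321           362  

Highest: East / Gadget Y = $1717

East / Gadget Y = $1717


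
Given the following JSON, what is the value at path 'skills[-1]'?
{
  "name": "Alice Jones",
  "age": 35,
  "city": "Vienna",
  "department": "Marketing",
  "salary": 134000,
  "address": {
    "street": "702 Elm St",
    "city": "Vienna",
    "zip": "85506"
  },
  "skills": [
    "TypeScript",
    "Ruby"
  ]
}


Query: skills[-1]
Path: skills -> last element
Value: Ruby

Ruby


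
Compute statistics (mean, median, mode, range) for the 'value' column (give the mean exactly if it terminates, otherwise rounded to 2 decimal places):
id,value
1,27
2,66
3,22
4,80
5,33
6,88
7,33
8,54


Data: [27, 66, 22, 80, 33, 88, 33, 54]
Count: 8
Sum: 403
Mean: 403/8 = 50.375
Sorted: [22, 27, 33, 33, 54, 66, 80, 88]
Median: 43.5
Mode: 33 (2 times)
Range: 88 - 22 = 66
Min: 22, Max: 88

mean=50.375, median=43.5, mode=33, range=66


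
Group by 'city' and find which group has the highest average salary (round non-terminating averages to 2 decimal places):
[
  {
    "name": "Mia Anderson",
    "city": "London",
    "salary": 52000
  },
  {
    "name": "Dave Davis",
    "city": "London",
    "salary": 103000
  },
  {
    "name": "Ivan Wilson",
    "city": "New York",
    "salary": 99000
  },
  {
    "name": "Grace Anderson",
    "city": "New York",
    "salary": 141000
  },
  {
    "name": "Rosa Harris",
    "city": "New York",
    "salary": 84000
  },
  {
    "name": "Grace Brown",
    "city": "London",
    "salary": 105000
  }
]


Group by: city

Groups:
  London: 3 people, avg salary = 260000/3 ≈ $86666.67
  New York: 3 people, avg salary = 324000/3 = $108000

Highest average salary: New York ($108000)

New York ($108000)


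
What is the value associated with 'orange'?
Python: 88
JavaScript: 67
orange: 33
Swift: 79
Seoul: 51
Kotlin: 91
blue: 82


Looking up key 'orange'
Value: 33

33


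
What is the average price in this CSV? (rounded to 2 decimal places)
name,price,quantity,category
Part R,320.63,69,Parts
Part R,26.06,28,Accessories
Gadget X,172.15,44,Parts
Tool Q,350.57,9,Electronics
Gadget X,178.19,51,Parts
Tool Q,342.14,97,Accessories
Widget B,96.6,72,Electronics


Computing average price:
Values: [320.63, 26.06, 172.15, 350.57, 178.19, 342.14, 96.6]
Sum = 1486.34
Count = 7
Average = 1486.34/7 ≈ 212.33 (rounded to 2 decimal places)

212.33


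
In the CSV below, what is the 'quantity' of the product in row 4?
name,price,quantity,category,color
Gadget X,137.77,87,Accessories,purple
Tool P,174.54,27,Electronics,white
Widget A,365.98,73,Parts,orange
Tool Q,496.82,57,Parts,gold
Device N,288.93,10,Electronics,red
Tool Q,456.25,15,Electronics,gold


Query: Row 4 ('Tool Q'), column 'quantity'
Value: 57

57


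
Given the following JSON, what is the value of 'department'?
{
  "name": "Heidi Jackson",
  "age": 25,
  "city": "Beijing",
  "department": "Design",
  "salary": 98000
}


Looking up field 'department'
Value: Design

Design


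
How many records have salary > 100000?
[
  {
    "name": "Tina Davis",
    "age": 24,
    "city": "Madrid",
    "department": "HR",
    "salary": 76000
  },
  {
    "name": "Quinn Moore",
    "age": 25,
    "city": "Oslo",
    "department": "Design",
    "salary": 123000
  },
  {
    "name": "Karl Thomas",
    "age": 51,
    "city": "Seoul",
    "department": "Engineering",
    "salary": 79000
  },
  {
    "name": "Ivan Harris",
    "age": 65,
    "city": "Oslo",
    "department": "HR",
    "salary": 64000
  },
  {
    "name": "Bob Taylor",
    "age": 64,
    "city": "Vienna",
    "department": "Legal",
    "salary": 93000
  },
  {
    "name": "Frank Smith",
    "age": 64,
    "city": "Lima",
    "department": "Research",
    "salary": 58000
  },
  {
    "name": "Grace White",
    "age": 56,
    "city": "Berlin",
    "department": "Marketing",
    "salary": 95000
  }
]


Data: 7 records
Condition: salary > 100000

Checking each record:
  Tina Davis: 76000
  Quinn Moore: 123000 MATCH
  Karl Thomas: 79000
  Ivan Harris: 64000
  Bob Taylor: 93000
  Frank Smith: 58000
  Grace White: 95000

Count: 1

1


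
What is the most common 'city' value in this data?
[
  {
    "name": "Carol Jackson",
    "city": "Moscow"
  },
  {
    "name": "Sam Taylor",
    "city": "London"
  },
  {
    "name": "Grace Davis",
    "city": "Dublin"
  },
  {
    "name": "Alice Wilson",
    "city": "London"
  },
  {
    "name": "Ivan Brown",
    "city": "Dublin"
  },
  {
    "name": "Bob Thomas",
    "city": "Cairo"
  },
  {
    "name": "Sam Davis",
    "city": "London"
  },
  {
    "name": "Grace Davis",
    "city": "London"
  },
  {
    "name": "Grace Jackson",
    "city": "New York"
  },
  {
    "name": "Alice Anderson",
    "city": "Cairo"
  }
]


Counting 'city' values across 10 records:

  London: 4 ####
  Dublin: 2 ##
  Cairo: 2 ##
  Moscow: 1 #
  New York: 1 #

Most common: London (4 times)

London (4 times)


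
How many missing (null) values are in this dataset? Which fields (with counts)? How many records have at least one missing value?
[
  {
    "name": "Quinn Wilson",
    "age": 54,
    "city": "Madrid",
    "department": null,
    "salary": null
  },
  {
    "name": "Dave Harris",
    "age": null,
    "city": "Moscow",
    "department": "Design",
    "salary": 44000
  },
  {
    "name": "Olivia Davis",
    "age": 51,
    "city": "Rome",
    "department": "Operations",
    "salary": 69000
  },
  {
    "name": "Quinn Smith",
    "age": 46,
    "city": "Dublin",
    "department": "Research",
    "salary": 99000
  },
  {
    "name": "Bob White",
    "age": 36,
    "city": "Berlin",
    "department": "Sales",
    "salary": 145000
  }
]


Checking for missing (null) values in 5 records:

  Quinn Wilson: department, salary
  Dave Harris: age
  Olivia Davis: complete
  Quinn Smith: complete
  Bob White: complete

Per field:
  name: 0 missing
  age: 1 missing
  city: 0 missing
  department: 1 missing
  salary: 1 missing

Total missing values: 3
Records with any missing: 2

3 missing values (age: 1, department: 1, salary: 1); 2 incomplete records


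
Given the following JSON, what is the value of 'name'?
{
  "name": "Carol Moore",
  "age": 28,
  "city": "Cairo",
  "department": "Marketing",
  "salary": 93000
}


Looking up field 'name'
Value: Carol Moore

Carol Moore


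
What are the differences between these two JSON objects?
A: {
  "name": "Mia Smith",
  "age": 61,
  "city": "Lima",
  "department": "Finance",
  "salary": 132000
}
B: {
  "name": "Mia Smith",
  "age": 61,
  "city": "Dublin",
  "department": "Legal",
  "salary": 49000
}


Comparing each field (in key order):
  name: same
  age: same
  city: DIFFERENT
  department: DIFFERENT
  salary: DIFFERENT
Differences:
  city: Lima -> Dublin
  department: Finance -> Legal
  salary: 132000 -> 49000

3 field(s) changed

3 changes: city, department, salary


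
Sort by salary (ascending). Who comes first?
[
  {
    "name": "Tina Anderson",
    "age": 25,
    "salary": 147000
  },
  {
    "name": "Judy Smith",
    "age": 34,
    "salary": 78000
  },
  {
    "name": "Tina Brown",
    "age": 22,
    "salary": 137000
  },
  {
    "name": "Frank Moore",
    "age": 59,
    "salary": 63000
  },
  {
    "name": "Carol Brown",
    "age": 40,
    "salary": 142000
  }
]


Sort by: salary (ascending)

Sorted order:
  1. Frank Moore (salary = 63000)
  2. Judy Smith (salary = 78000)
  3. Tina Brown (salary = 137000)
  4. Carol Brown (salary = 142000)
  5. Tina Anderson (salary = 147000)

First: Frank Moore

Frank Moore


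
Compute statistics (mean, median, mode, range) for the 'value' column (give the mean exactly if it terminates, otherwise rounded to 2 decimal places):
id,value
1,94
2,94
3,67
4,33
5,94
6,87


Data: [94, 94, 67, 33, 94, 87]
Count: 6
Sum: 469
Mean: 469/6 ≈ 78.17 (rounded to 2 decimal places)
Sorted: [33, 67, 87, 94, 94, 94]
Median: 90.5
Mode: 94 (3 times)
Range: 94 - 33 = 61
Min: 33, Max: 94

mean≈78.17, median=90.5, mode=94, range=61


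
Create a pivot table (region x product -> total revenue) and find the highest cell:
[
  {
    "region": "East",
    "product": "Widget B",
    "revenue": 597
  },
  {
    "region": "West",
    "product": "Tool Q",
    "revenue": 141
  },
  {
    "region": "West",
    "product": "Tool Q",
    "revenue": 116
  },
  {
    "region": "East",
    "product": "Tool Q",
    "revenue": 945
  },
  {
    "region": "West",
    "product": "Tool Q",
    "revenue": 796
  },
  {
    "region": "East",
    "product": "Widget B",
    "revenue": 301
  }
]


Pivot: region (rows) x product (columns) -> total revenue

     Tool Q        Widget B    
East           945           898  
West          1053             0  

Highest: West / Tool Q = $1053

West / Tool Q = $1053


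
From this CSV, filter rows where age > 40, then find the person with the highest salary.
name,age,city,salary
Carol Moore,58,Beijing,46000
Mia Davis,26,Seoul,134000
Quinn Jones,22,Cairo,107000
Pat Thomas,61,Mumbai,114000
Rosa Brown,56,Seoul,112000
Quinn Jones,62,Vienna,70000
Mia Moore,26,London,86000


Filter: age > 40
Sort by: salary (descending)

Filtered records (4):
  Pat Thomas, age 61, salary $114000
  Rosa Brown, age 56, salary $112000
  Quinn Jones, age 62, salary $70000
  Carol Moore, age 58, salary $46000

Highest salary: Pat Thomas ($114000)

Pat Thomas


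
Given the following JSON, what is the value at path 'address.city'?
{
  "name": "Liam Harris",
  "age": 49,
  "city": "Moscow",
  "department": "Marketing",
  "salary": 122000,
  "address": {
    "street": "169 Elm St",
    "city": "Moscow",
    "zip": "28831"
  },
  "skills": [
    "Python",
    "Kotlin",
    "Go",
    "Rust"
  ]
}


Query: address.city
Path: address -> city
Value: Moscow

Moscow


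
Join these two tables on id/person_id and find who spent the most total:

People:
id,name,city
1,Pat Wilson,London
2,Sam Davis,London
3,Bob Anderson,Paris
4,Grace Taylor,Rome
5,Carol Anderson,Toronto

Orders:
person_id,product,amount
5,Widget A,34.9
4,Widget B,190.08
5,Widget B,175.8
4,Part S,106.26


Join on: people.id = orders.person_id

Joined rows:
  Carol Anderson (Toronto) bought Widget A for $34.9
  Grace Taylor (Rome) bought Widget B for $190.08
  Carol Anderson (Toronto) bought Widget B for $175.8
  Grace Taylor (Rome) bought Part S for $106.26

Total per person:
  Grace Taylor: $296.34
  Carol Anderson: $210.70

Top spender: Grace Taylor ($296.34)

Grace Taylor ($296.34)


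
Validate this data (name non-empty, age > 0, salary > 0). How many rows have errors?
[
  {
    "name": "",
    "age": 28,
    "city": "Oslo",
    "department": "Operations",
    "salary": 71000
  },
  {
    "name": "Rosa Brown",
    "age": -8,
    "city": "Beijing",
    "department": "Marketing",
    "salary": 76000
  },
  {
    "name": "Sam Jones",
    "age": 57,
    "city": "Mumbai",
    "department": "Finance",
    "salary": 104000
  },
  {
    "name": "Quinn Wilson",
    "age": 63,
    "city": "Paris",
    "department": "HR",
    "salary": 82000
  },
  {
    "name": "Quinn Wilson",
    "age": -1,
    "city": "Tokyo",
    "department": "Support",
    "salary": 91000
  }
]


Validating 5 records:
Rules: name non-empty, age > 0, salary > 0

  Row 1 (???): empty name
  Row 2 (Rosa Brown): negative age: -8
  Row 3 (Sam Jones): OK
  Row 4 (Quinn Wilson): OK
  Row 5 (Quinn Wilson): negative age: -1

Total errors: 3

3 errors


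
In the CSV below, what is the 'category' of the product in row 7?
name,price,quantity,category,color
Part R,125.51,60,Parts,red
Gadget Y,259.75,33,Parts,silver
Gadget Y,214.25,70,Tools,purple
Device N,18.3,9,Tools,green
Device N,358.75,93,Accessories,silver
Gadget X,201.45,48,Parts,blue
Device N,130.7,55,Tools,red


Query: Row 7 ('Device N'), column 'category'
Value: Tools

Tools


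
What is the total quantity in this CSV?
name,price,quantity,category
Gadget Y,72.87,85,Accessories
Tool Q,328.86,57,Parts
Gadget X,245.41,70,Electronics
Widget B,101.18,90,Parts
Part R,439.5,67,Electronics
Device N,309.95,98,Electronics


Computing total quantity:
Values: [85, 57, 70, 90, 67, 98]
Sum = 467

467


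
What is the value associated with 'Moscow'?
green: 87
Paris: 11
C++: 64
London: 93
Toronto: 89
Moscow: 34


Looking up key 'Moscow'
Value: 34

34


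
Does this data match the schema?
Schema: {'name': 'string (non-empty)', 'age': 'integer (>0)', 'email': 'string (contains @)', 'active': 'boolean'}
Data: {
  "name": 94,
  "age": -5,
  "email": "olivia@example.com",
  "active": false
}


Validating each field against schema:
  name: FAIL (94 is not a string)
  age: FAIL (-5 is not > 0)
  email: OK (string with @)
  active: OK (boolean)

Result: INVALID (2 errors: name, age)

INVALID (2 errors: name, age)


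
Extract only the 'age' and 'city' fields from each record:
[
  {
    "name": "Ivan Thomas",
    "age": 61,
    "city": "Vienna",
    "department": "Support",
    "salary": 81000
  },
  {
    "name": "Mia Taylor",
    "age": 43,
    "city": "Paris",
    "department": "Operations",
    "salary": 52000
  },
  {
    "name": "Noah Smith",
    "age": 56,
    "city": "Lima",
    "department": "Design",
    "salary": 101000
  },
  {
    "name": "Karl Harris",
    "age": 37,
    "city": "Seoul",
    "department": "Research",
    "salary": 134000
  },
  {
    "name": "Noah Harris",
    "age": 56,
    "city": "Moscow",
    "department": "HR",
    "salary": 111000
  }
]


Original: 5 records with fields: name, age, city, department, salary
Keep: ['age', 'city']
Drop: ['name', 'department', 'salary']
Result: 5 records, 2 fields each

[
  {
    "age": 61,
    "city": "Vienna"
  },
  {
    "age": 43,
    "city": "Paris"
  },
  {
    "age": 56,
    "city": "Lima"
  },
  {
    "age": 37,
    "city": "Seoul"
  },
  {
    "age": 56,
    "city": "Moscow"
  }
]


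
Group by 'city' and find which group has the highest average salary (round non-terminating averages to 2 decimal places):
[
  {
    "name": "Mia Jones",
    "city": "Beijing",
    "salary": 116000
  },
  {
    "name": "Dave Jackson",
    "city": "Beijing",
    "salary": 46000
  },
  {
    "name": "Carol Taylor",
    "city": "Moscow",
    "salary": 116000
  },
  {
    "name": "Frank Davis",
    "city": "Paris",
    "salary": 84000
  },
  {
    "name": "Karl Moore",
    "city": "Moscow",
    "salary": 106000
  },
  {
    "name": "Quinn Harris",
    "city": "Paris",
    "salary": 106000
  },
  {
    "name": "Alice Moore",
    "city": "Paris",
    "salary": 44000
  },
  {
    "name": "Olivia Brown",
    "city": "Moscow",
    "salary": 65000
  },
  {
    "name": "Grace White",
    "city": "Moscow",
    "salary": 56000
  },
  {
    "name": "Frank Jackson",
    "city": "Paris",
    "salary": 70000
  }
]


Group by: city

Groups:
  Beijing: 2 people, avg salary = 162000/2 = $81000
  Moscow: 4 people, avg salary = 343000/4 = $85750
  Paris: 4 people, avg salary = 304000/4 = $76000

Highest average salary: Moscow ($85750)

Moscow ($85750)


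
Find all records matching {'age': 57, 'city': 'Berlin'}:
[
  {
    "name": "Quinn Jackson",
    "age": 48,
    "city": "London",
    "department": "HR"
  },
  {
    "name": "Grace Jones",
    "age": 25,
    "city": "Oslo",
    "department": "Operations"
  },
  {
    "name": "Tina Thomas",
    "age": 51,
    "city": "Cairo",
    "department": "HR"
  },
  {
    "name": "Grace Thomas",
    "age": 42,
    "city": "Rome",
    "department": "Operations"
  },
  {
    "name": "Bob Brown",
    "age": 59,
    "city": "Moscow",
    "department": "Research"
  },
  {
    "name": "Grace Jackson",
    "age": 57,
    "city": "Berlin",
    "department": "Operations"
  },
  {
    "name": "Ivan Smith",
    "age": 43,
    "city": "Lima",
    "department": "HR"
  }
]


Search criteria: {'age': 57, 'city': 'Berlin'}

Checking 7 records:
  Quinn Jackson: {age: 48, city: London}
  Grace Jones: {age: 25, city: Oslo}
  Tina Thomas: {age: 51, city: Cairo}
  Grace Thomas: {age: 42, city: Rome}
  Bob Brown: {age: 59, city: Moscow}
  Grace Jackson: {age: 57, city: Berlin} <-- MATCH
  Ivan Smith: {age: 43, city: Lima}

Matches: ["Grace Jackson"]

["Grace Jackson"]


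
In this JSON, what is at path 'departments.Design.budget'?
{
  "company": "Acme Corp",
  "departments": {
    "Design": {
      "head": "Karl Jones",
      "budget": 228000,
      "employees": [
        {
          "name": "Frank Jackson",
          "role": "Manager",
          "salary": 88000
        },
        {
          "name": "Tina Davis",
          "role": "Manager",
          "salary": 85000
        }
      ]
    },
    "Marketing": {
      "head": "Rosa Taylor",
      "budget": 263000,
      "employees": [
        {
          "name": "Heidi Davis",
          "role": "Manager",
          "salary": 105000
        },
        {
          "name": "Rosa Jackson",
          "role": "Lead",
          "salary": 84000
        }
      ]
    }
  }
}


Path: departments.Design.budget

Navigate:
  -> departments
  -> Design
  -> budget = 228000

228000


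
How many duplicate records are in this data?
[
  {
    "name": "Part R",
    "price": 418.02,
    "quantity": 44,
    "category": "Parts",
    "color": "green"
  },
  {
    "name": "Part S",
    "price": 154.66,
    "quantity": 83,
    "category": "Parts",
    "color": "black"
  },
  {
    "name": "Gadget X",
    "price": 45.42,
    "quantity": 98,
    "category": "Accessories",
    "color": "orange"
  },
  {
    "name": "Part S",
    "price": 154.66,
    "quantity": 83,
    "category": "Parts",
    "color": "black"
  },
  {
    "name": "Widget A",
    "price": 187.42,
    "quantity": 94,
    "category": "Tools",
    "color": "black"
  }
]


Checking 5 records for duplicates:

  Row 1: Part R ($418.02, qty 44)
  Row 2: Part S ($154.66, qty 83)
  Row 3: Gadget X ($45.42, qty 98)
  Row 4: Part S ($154.66, qty 83) <-- DUPLICATE
  Row 5: Widget A ($187.42, qty 94)

Duplicates found: 1
Unique records: 4

1 duplicates, 4 unique


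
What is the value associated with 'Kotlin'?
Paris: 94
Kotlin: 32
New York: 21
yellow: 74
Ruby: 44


Looking up key 'Kotlin'
Value: 32

32


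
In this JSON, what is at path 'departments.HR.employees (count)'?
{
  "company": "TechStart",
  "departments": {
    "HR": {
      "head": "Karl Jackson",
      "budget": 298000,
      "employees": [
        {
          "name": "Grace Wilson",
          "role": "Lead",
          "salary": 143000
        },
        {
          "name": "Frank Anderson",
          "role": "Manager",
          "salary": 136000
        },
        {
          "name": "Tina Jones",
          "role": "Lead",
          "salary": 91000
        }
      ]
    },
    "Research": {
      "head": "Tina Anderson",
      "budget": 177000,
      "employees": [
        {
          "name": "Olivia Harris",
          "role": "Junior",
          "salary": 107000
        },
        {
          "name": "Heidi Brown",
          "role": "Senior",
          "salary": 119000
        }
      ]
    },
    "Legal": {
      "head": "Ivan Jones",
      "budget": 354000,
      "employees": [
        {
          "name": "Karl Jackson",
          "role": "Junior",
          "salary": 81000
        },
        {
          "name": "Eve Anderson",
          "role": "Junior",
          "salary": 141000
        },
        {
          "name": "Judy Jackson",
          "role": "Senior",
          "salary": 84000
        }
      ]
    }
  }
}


Path: departments.HR.employees (count)

Navigate:
  -> departments
  -> HR
  -> employees (array, length 3)

3


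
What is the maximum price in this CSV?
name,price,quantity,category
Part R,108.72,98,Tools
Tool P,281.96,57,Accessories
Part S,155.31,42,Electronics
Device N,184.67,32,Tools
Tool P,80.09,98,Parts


Computing maximum price:
Values: [108.72, 281.96, 155.31, 184.67, 80.09]
Max = 281.96

281.96


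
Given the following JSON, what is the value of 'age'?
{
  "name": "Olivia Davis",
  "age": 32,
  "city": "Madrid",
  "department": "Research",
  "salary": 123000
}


Looking up field 'age'
Value: 32

32


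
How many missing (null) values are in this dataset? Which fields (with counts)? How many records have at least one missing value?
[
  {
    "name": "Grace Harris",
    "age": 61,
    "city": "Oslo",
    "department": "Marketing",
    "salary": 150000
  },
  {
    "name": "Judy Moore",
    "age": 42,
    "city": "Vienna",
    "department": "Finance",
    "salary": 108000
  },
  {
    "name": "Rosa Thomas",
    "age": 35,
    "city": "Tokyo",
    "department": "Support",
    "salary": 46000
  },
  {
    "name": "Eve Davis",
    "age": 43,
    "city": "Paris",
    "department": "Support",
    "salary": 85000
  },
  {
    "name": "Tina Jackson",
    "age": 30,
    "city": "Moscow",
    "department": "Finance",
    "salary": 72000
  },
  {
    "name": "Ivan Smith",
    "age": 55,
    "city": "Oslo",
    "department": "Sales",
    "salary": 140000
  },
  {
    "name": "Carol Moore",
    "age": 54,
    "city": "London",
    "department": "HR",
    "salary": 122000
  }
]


Checking for missing (null) values in 7 records:

  Grace Harris: complete
  Judy Moore: complete
  Rosa Thomas: complete
  Eve Davis: complete
  Tina Jackson: complete
  Ivan Smith: complete
  Carol Moore: complete

Per field:
  name: 0 missing
  age: 0 missing
  city: 0 missing
  department: 0 missing
  salary: 0 missing

Total missing values: 0
Records with any missing: 0

0 missing values (none); 0 incomplete records


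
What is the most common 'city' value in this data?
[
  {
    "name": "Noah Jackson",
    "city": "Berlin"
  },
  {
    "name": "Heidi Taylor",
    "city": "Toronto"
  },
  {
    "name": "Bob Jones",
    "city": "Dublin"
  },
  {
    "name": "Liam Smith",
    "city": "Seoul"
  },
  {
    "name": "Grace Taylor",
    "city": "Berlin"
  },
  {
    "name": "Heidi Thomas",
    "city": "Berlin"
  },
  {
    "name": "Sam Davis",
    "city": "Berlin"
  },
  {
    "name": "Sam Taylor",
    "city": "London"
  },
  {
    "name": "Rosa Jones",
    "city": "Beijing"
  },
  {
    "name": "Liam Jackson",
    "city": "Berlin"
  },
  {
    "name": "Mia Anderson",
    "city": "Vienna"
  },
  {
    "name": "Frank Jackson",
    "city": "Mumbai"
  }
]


Counting 'city' values across 12 records:

  Berlin: 5 #####
  Toronto: 1 #
  Dublin: 1 #
  Seoul: 1 #
  London: 1 #
  Beijing: 1 #
  Vienna: 1 #
  Mumbai: 1 #

Most common: Berlin (5 times)

Berlin (5 times)


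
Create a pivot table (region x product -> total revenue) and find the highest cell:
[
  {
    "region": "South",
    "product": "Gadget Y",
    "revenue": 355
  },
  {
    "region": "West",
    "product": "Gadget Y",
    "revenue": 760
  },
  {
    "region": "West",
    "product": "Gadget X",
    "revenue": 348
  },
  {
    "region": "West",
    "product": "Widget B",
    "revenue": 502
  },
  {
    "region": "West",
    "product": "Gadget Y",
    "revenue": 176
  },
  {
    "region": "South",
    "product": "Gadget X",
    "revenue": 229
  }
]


Pivot: region (rows) x product (columns) -> total revenue

     Gadget X      Gadget Y      Widget B    
South          229           355             0  
West           348           936           502  

Highest: West / Gadget Y = $936

West / Gadget Y = $936


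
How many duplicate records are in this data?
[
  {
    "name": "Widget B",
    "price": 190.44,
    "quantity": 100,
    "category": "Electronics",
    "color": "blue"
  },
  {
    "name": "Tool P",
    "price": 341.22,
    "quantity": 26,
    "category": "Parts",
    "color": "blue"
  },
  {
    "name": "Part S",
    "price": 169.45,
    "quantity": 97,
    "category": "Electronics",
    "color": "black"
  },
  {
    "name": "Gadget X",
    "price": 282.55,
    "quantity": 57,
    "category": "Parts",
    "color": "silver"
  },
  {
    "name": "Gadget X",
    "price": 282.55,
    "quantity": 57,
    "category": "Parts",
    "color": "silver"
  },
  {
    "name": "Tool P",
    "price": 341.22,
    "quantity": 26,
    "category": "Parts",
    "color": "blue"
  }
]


Checking 6 records for duplicates:

  Row 1: Widget B ($190.44, qty 100)
  Row 2: Tool P ($341.22, qty 26)
  Row 3: Part S ($169.45, qty 97)
  Row 4: Gadget X ($282.55, qty 57)
  Row 5: Gadget X ($282.55, qty 57) <-- DUPLICATE
  Row 6: Tool P ($341.22, qty 26) <-- DUPLICATE

Duplicates found: 2
Unique records: 4

2 duplicates, 4 unique


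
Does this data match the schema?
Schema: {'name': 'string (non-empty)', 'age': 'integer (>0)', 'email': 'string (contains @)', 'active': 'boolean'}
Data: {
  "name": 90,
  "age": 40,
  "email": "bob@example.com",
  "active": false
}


Validating each field against schema:
  name: FAIL (90 is not a string)
  age: OK (positive integer)
  email: OK (string with @)
  active: OK (boolean)

Result: INVALID (1 error: name)

INVALID (1 error: name)


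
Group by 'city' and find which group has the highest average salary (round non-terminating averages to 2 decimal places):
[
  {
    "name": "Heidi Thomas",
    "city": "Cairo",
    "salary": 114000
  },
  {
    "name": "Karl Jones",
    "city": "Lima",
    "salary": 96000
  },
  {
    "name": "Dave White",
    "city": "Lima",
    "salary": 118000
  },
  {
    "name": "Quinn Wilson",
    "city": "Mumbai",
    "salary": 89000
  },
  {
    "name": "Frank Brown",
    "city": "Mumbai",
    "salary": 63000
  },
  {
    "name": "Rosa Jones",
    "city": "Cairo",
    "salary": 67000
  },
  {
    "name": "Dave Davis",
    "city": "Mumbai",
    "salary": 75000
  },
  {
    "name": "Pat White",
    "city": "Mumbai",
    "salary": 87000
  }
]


Group by: city

Groups:
  Cairo: 2 people, avg salary = 181000/2 = $90500
  Lima: 2 people, avg salary = 214000/2 = $107000
  Mumbai: 4 people, avg salary = 314000/4 = $78500

Highest average salary: Lima ($107000)

Lima ($107000)


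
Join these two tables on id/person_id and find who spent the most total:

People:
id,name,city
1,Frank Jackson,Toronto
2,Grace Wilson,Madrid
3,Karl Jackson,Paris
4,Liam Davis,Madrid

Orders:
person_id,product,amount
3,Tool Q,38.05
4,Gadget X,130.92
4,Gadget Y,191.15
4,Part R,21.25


Join on: people.id = orders.person_id

Joined rows:
  Karl Jackson (Paris) bought Tool Q for $38.05
  Liam Davis (Madrid) bought Gadget X for $130.92
  Liam Davis (Madrid) bought Gadget Y for $191.15
  Liam Davis (Madrid) bought Part R for $21.25

Total per person:
  Liam Davis: $343.32
  Karl Jackson: $38.05

Top spender: Liam Davis ($343.32)

Liam Davis ($343.32)


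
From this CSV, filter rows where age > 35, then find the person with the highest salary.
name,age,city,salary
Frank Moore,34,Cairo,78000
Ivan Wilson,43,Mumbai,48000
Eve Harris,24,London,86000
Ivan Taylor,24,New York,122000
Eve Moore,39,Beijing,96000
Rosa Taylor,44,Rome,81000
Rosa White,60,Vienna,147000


Filter: age > 35
Sort by: salary (descending)

Filtered records (4):
  Rosa White, age 60, salary $147000
  Eve Moore, age 39, salary $96000
  Rosa Taylor, age 44, salary $81000
  Ivan Wilson, age 43, salary $48000

Highest salary: Rosa White ($147000)

Rosa White


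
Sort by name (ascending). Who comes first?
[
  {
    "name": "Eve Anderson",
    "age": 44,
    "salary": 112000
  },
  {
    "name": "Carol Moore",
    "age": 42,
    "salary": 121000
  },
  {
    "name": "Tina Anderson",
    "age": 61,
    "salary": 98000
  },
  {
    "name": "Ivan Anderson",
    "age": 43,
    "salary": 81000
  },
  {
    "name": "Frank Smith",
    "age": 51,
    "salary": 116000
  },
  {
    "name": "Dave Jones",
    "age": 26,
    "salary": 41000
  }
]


Sort by: name (ascending)

Sorted order:
  1. Carol Moore (name = Carol Moore)
  2. Dave Jones (name = Dave Jones)
  3. Eve Anderson (name = Eve Anderson)
  4. Frank Smith (name = Frank Smith)
  5. Ivan Anderson (name = Ivan Anderson)
  6. Tina Anderson (name = Tina Anderson)

First: Carol Moore

Carol Moore


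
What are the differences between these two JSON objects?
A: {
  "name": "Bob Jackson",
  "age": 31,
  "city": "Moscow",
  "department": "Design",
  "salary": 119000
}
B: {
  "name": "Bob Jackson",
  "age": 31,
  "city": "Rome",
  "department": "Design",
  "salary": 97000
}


Comparing each field (in key order):
  name: same
  age: same
  city: DIFFERENT
  department: same
  salary: DIFFERENT
Differences:
  city: Moscow -> Rome
  salary: 119000 -> 97000

2 field(s) changed

2 changes: city, salary


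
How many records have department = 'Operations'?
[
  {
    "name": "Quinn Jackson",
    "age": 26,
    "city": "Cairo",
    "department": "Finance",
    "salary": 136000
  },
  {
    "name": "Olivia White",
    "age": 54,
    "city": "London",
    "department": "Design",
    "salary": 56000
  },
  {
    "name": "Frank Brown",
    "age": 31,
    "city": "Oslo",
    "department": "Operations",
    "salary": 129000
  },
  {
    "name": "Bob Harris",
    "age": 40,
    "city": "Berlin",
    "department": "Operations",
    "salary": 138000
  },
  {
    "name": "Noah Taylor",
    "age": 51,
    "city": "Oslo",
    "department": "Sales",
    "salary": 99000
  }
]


Data: 5 records
Condition: department = 'Operations'

Checking each record:
  Quinn Jackson: Finance
  Olivia White: Design
  Frank Brown: Operations MATCH
  Bob Harris: Operations MATCH
  Noah Taylor: Sales

Count: 2

2


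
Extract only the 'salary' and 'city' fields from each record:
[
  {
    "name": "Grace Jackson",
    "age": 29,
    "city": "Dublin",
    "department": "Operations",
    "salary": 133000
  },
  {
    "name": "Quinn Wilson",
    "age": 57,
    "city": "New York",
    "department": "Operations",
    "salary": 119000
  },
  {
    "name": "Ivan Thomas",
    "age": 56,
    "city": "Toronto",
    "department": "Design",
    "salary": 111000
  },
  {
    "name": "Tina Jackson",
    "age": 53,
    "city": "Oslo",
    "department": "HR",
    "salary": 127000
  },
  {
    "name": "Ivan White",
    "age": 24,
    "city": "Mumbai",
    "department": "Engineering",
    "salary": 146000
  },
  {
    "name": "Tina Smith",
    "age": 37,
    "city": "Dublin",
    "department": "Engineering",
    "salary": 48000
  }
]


Original: 6 records with fields: name, age, city, department, salary
Keep: ['salary', 'city']
Drop: ['name', 'age', 'department']
Result: 6 records, 2 fields each

[
  {
    "salary": 133000,
    "city": "Dublin"
  },
  {
    "salary": 119000,
    "city": "New York"
  },
  {
    "salary": 111000,
    "city": "Toronto"
  },
  {
    "salary": 127000,
    "city": "Oslo"
  },
  {
    "salary": 146000,
    "city": "Mumbai"
  },
  {
    "salary": 48000,
    "city": "Dublin"
  }
]


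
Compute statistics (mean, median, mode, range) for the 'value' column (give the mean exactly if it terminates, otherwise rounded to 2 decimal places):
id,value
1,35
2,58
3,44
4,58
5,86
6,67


Data: [35, 58, 44, 58, 86, 67]
Count: 6
Sum: 348
Mean: 348/6 = 58
Sorted: [35, 44, 58, 58, 67, 86]
Median: 58.0
Mode: 58 (2 times)
Range: 86 - 35 = 51
Min: 35, Max: 86

mean=58, median=58.0, mode=58, range=51


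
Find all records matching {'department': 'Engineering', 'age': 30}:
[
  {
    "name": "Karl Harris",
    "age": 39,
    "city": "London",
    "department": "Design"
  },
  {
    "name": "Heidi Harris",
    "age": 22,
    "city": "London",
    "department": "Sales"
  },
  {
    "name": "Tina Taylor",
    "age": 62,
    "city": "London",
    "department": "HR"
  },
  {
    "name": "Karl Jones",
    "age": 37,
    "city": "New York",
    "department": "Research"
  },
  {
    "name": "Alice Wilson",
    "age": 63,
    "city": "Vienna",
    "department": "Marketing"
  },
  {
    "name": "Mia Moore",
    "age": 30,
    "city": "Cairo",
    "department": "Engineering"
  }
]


Search criteria: {'department': 'Engineering', 'age': 30}

Checking 6 records:
  Karl Harris: {department: Design, age: 39}
  Heidi Harris: {department: Sales, age: 22}
  Tina Taylor: {department: HR, age: 62}
  Karl Jones: {department: Research, age: 37}
  Alice Wilson: {department: Marketing, age: 63}
  Mia Moore: {department: Engineering, age: 30} <-- MATCH

Matches: ["Mia Moore"]

["Mia Moore"]


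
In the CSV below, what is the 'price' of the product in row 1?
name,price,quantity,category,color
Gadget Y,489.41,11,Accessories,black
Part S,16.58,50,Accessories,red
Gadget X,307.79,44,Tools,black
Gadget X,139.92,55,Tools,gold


Query: Row 1 ('Gadget Y'), column 'price'
Value: 489.41

489.41


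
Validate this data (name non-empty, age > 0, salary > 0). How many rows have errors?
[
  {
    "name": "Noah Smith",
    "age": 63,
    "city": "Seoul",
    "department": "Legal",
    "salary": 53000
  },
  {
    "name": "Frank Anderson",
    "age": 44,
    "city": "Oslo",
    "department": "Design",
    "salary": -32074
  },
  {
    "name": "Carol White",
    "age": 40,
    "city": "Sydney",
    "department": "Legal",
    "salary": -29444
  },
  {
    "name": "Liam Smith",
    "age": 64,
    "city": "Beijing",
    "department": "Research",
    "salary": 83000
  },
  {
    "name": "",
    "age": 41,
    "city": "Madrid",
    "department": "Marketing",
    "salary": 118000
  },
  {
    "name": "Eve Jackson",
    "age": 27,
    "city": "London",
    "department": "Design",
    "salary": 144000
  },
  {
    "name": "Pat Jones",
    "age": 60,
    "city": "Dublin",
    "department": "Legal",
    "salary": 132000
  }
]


Validating 7 records:
Rules: name non-empty, age > 0, salary > 0

  Row 1 (Noah Smith): OK
  Row 2 (Frank Anderson): negative salary: -32074
  Row 3 (Carol White): negative salary: -29444
  Row 4 (Liam Smith): OK
  Row 5 (???): empty name
  Row 6 (Eve Jackson): OK
  Row 7 (Pat Jones): OK

Total errors: 3

3 errors


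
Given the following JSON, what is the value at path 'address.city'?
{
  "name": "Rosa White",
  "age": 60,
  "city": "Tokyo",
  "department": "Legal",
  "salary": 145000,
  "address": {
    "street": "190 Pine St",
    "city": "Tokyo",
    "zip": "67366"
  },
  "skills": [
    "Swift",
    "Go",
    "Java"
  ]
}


Query: address.city
Path: address -> city
Value: Tokyo

Tokyo


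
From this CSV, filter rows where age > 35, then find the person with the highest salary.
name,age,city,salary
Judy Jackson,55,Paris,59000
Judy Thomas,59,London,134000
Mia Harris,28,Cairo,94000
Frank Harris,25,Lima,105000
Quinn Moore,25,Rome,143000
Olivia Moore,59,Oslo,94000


Filter: age > 35
Sort by: salary (descending)

Filtered records (3):
  Judy Thomas, age 59, salary $134000
  Olivia Moore, age 59, salary $94000
  Judy Jackson, age 55, salary $59000

Highest salary: Judy Thomas ($134000)

Judy Thomas


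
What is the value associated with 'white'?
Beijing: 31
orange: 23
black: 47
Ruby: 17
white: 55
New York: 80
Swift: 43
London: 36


Looking up key 'white'
Value: 55

55


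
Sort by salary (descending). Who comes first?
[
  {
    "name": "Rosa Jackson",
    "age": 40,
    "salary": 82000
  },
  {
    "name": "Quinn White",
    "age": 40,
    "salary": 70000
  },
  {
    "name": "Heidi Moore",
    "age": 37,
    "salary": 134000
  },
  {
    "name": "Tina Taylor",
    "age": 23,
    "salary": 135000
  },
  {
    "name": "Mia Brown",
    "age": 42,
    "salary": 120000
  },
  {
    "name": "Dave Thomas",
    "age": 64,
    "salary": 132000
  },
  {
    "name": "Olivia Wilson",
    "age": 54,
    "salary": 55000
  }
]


Sort by: salary (descending)

Sorted order:
  1. Tina Taylor (salary = 135000)
  2. Heidi Moore (salary = 134000)
  3. Dave Thomas (salary = 132000)
  4. Mia Brown (salary = 120000)
  5. Rosa Jackson (salary = 82000)
  6. Quinn White (salary = 70000)
  7. Olivia Wilson (salary = 55000)

First: Tina Taylor

Tina Taylor


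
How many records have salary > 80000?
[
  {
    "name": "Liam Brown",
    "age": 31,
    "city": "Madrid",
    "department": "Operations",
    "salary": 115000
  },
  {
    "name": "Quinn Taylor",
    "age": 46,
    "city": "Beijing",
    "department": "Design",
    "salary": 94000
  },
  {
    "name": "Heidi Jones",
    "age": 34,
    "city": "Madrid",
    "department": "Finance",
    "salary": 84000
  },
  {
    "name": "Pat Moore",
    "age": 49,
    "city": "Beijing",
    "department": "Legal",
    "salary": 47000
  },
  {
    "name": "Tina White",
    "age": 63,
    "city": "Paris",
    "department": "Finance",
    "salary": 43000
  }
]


Data: 5 records
Condition: salary > 80000

Checking each record:
  Liam Brown: 115000 MATCH
  Quinn Taylor: 94000 MATCH
  Heidi Jones: 84000 MATCH
  Pat Moore: 47000
  Tina White: 43000

Count: 3

3


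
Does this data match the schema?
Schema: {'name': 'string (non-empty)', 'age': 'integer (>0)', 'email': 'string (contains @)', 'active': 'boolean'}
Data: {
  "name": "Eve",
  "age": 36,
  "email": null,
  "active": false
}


Validating each field against schema:
  name: OK (non-empty string)
  age: OK (positive integer)
  email: FAIL (null is not a string)
  active: OK (boolean)

Result: INVALID (1 error: email)

INVALID (1 error: email)


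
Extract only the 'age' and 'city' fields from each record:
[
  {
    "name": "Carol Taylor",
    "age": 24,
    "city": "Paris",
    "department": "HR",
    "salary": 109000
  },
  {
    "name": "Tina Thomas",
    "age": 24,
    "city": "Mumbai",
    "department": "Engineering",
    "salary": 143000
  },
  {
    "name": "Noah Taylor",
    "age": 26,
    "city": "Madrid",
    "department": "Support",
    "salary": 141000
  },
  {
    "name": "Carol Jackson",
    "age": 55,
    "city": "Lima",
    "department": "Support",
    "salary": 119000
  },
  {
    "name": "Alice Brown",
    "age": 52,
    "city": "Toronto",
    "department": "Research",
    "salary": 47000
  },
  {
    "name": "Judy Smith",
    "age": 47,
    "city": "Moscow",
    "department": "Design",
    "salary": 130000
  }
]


Original: 6 records with fields: name, age, city, department, salary
Keep: ['age', 'city']
Drop: ['name', 'department', 'salary']
Result: 6 records, 2 fields each

[
  {
    "age": 24,
    "city": "Paris"
  },
  {
    "age": 24,
    "city": "Mumbai"
  },
  {
    "age": 26,
    "city": "Madrid"
  },
  {
    "age": 55,
    "city": "Lima"
  },
  {
    "age": 52,
    "city": "Toronto"
  },
  {
    "age": 47,
    "city": "Moscow"
  }
]


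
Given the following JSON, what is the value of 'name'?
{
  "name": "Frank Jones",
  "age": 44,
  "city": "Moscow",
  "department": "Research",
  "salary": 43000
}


Looking up field 'name'
Value: Frank Jones

Frank Jones
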